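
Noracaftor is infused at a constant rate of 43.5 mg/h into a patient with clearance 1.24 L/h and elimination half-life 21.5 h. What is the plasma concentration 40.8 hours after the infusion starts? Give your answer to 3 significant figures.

25.7 µg/mL

Css = rate / CL = 43.5 / 1.24 = 35.08 µg/mL
k = ln 2 / 21.5 = 0.03224 h⁻¹
C(t) = Css (1 − e^(−kt)) = 35.08 × (1 − e^(−1.315)) = 35.08 × 0.7316 ≈ 25.7 µg/mL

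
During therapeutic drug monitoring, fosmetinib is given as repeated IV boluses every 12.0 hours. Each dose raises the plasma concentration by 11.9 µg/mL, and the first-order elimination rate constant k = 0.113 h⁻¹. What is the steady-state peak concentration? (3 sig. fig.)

Fraction remaining after one interval: e^(−kτ) = e^(−0.1130 × 12.0) = 0.2577
R = 1 / (1 − 0.2577) = 1.347
Css,max = 11.9 × 1.347 ≈ 16.0 µg/mL

16.0 µg/mL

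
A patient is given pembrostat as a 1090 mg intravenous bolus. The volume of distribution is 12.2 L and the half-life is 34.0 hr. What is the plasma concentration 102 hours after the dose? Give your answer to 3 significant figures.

C₀ = dose / V = 1090 / 12.2 = 89.34 µg/mL
k = ln 2 / 34.0 = 0.02039 hr⁻¹
C(t) = C₀ e^(−kt) = 89.34 × e^(−0.02039 × 102) = 89.34 × e^(−2.079) = 89.34 × 0.1250 ≈ 11.2 µg/mL

11.2 µg/mL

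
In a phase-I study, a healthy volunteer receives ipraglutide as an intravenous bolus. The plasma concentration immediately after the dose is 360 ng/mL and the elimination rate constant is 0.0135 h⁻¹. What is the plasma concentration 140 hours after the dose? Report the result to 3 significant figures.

54.4 ng/mL

C(t) = C₀ e^(−kt) = 360 × e^(−0.01350 × 140) = 360 × e^(−1.890) = 360 × 0.1511 ≈ 54.4 ng/mL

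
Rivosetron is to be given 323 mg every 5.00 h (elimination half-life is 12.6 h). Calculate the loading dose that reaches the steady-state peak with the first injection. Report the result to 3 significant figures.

k = ln 2 / 12.6 = 0.05501 h⁻¹
Accumulation ratio R = 1 / (1 − e^(−kτ)) = 1 / (1 − e^(−0.05501×5.00)) = 1 / (1 − 0.7595) = 4.158
Loading dose = maintenance dose × R = 323 × 4.158 ≈ 1340 mg

1340 mg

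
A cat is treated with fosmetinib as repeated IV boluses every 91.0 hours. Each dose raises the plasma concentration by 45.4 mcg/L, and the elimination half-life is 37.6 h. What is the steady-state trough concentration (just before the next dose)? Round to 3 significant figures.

k = ln 2 / 37.6 = 0.01843 h⁻¹
Fraction remaining after one interval: e^(−kτ) = e^(−0.01843 × 91.0) = 0.1868
R = 1 / (1 − 0.1868) = 1.230
Css,max = 45.4 × 1.230 = 55.83 mcg/L
Css,min = Css,max × e^(−kτ) = 55.83 × 0.1868 ≈ 10.4 mcg/L

10.4 mcg/L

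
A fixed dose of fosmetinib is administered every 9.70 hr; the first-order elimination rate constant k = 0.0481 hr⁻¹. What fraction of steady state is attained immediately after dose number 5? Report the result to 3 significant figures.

0.903

f_n = 1 − e^(−nkτ) = 1 − e^(−5 × 0.04810 × 9.70) = 1 − e^(−2.333) = 1 − 0.09702 ≈ 0.903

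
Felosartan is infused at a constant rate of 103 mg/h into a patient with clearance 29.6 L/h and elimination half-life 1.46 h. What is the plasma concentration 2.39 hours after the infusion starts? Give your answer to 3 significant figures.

Css = rate / CL = 103 / 29.6 = 3.480 µg/mL
k = ln 2 / 1.46 = 0.4748 h⁻¹
C(t) = Css (1 − e^(−kt)) = 3.480 × (1 − e^(−1.135)) = 3.480 × 0.6785 ≈ 2.36 µg/mL

2.36 µg/mL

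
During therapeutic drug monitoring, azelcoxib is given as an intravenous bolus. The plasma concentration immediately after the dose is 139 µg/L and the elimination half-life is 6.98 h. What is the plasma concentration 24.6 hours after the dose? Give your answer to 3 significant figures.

12.1 µg/L

k = ln 2 / 6.98 = 0.09930 h⁻¹
24.6 h is 3.524 half-lives, so C = 139 × (1/2)^3.524 = 139 × 0.08691 ≈ 12.1 µg/L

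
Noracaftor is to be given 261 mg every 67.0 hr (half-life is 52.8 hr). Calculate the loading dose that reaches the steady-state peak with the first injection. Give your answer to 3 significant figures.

446 mg

k = ln 2 / 52.8 = 0.01313 hr⁻¹
Accumulation ratio R = 1 / (1 − e^(−kτ)) = 1 / (1 − e^(−0.01313×67.0)) = 1 / (1 − 0.4150) = 1.709
Loading dose = maintenance dose × R = 261 × 1.709 ≈ 446 mg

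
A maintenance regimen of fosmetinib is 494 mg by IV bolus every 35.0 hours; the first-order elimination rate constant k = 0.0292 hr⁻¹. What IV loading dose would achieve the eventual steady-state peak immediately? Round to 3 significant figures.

772 mg

Accumulation ratio R = 1 / (1 − e^(−kτ)) = 1 / (1 − e^(−0.02920×35.0)) = 1 / (1 − 0.3599) = 1.562
Loading dose = maintenance dose × R = 494 × 1.562 ≈ 772 mg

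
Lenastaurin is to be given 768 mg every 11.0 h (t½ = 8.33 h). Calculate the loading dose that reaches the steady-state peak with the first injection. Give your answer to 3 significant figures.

1280 mg

k = ln 2 / 8.33 = 0.08321 h⁻¹
Accumulation ratio R = 1 / (1 − e^(−kτ)) = 1 / (1 − e^(−0.08321×11.0)) = 1 / (1 − 0.4004) = 1.668
Loading dose = maintenance dose × R = 768 × 1.668 ≈ 1280 mg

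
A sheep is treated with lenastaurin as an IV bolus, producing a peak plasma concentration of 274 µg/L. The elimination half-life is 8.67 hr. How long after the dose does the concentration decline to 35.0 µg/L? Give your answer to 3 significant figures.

k = ln 2 / 8.67 = 0.07995 hr⁻¹
C(t) = C₀ e^(−kt)  ⇒  t = ln(C₀/C) / k
t = ln(274/35.0) / 0.07995 = 2.058 / 0.07995 ≈ 25.7 hours

25.7 hours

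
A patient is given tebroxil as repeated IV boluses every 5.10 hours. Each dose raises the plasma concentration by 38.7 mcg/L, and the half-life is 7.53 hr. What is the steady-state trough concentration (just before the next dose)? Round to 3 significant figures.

64.6 mcg/L

k = ln 2 / 7.53 = 0.09205 hr⁻¹
Fraction remaining after one interval: e^(−kτ) = e^(−0.09205 × 5.10) = 0.6253
R = 1 / (1 − 0.6253) = 2.669
Css,max = 38.7 × 2.669 = 103.3 mcg/L
Css,min = Css,max × e^(−kτ) = 103.3 × 0.6253 ≈ 64.6 mcg/L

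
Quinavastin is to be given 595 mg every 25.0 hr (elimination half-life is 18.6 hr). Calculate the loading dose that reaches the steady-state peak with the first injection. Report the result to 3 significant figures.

982 mg

k = ln 2 / 18.6 = 0.03727 hr⁻¹
Accumulation ratio R = 1 / (1 − e^(−kτ)) = 1 / (1 − e^(−0.03727×25.0)) = 1 / (1 − 0.3939) = 1.650
Loading dose = maintenance dose × R = 595 × 1.650 ≈ 982 mg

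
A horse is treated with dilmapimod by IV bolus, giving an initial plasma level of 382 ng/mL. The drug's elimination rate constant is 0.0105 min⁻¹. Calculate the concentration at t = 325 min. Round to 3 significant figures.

12.6 ng/mL

C(t) = C₀ e^(−kt) = 382 × e^(−0.01050 × 325) = 382 × e^(−3.413) = 382 × 0.03296 ≈ 12.6 ng/mL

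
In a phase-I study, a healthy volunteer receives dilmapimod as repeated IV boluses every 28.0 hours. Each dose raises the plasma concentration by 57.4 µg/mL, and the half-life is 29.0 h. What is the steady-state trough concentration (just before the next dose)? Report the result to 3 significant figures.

60.2 µg/mL

k = ln 2 / 29.0 = 0.02390 h⁻¹
Fraction remaining after one interval: e^(−kτ) = e^(−0.02390 × 28.0) = 0.5121
R = 1 / (1 − 0.5121) = 2.050
Css,max = 57.4 × 2.050 = 117.6 µg/mL
Css,min = Css,max × e^(−kτ) = 117.6 × 0.5121 ≈ 60.2 µg/mL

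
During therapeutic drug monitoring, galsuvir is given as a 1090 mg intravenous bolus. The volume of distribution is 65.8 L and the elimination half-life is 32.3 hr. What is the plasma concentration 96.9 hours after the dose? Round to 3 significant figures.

2.07 µg/mL

C₀ = dose / V = 1090 / 65.8 = 16.57 µg/mL
k = ln 2 / 32.3 = 0.02146 hr⁻¹
C(t) = C₀ e^(−kt) = 16.57 × e^(−0.02146 × 96.9) = 16.57 × e^(−2.079) = 16.57 × 0.1250 ≈ 2.07 µg/mL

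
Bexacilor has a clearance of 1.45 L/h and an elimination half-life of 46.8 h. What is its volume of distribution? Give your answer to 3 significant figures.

k = ln 2 / t½ = ln 2 / 46.8 = 0.01481 h⁻¹
V = CL / k = 1.45 / 0.01481 ≈ 97.9 L

97.9 L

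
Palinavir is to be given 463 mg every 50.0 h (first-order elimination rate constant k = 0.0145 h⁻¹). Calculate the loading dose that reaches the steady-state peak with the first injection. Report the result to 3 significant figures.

898 mg

Accumulation ratio R = 1 / (1 − e^(−kτ)) = 1 / (1 − e^(−0.01450×50.0)) = 1 / (1 − 0.4843) = 1.939
Loading dose = maintenance dose × R = 463 × 1.939 ≈ 898 mg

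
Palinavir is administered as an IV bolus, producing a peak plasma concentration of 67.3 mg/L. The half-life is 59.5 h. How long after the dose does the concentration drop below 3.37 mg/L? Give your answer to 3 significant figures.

k = ln 2 / 59.5 = 0.01165 h⁻¹
C(t) = C₀ e^(−kt)  ⇒  t = ln(C₀/C) / k
t = ln(67.3/3.37) / 0.01165 = 2.994 / 0.01165 ≈ 257 hours

257 hours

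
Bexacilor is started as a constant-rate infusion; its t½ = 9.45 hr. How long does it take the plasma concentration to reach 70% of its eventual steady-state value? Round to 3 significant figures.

16.4 hours

k = ln 2 / 9.45 = 0.07335 hr⁻¹
f = 1 − e^(−kt)  ⇒  t = −ln(1 − f) / k
t = −ln(1 − 0.7) / 0.07335 = 1.204 / 0.07335 ≈ 16.4 hours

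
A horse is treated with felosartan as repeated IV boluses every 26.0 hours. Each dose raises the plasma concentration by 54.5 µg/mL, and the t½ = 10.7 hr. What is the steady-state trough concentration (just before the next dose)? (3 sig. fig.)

k = ln 2 / 10.7 = 0.06478 hr⁻¹
Fraction remaining after one interval: e^(−kτ) = e^(−0.06478 × 26.0) = 0.1856
R = 1 / (1 − 0.1856) = 1.228
Css,max = 54.5 × 1.228 = 66.92 µg/mL
Css,min = Css,max × e^(−kτ) = 66.92 × 0.1856 ≈ 12.4 µg/mL

12.4 µg/mL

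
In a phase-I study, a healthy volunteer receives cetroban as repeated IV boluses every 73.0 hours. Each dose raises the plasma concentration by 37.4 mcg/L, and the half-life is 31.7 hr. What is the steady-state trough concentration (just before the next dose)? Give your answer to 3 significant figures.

9.51 mcg/L

k = ln 2 / 31.7 = 0.02187 hr⁻¹
Fraction remaining after one interval: e^(−kτ) = e^(−0.02187 × 73.0) = 0.2027
R = 1 / (1 − 0.2027) = 1.254
Css,max = 37.4 × 1.254 = 46.91 mcg/L
Css,min = Css,max × e^(−kτ) = 46.91 × 0.2027 ≈ 9.51 mcg/L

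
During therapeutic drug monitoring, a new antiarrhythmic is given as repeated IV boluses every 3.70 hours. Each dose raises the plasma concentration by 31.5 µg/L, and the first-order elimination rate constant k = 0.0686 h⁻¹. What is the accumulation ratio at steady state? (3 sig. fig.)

Fraction remaining after one interval: e^(−kτ) = e^(−0.06860 × 3.70) = 0.7758
R = 1 / (1 − 0.7758) = 1 / 0.2242 ≈ 4.46

4.46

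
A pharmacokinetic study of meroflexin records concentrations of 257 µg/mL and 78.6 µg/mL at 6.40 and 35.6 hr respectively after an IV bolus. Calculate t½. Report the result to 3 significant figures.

k = ln(C₁/C₂) / (t₂ − t₁) = ln(257/78.6) / (35.6 − 6.40)
  = 1.185 / 29.20 = 0.04057 hr⁻¹
t½ = ln 2 / k = ln 2 / 0.04057 ≈ 17.1 hours

17.1 hours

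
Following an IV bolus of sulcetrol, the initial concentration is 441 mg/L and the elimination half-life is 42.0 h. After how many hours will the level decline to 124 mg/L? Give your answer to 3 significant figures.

76.9 hours

k = ln 2 / 42.0 = 0.01650 h⁻¹
C(t) = C₀ e^(−kt)  ⇒  t = ln(C₀/C) / k
t = ln(441/124) / 0.01650 = 1.269 / 0.01650 ≈ 76.9 hours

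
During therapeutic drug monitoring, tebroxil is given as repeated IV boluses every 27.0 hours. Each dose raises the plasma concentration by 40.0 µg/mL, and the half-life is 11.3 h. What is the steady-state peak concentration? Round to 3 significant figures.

49.4 µg/mL

k = ln 2 / 11.3 = 0.06134 h⁻¹
Fraction remaining after one interval: e^(−kτ) = e^(−0.06134 × 27.0) = 0.1909
R = 1 / (1 − 0.1909) = 1.236
Css,max = 40.0 × 1.236 ≈ 49.4 µg/mL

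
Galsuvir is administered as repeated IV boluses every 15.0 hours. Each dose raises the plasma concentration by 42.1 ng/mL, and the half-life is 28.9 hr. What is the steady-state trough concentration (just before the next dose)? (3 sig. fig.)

97.2 ng/mL

k = ln 2 / 28.9 = 0.02398 hr⁻¹
Fraction remaining after one interval: e^(−kτ) = e^(−0.02398 × 15.0) = 0.6978
R = 1 / (1 − 0.6978) = 3.310
Css,max = 42.1 × 3.310 = 139.3 ng/mL
Css,min = Css,max × e^(−kτ) = 139.3 × 0.6978 ≈ 97.2 ng/mL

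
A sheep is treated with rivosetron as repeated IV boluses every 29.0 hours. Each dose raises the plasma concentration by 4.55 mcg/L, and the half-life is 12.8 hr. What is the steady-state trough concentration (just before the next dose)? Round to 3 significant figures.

k = ln 2 / 12.8 = 0.05415 hr⁻¹
Fraction remaining after one interval: e^(−kτ) = e^(−0.05415 × 29.0) = 0.2080
R = 1 / (1 − 0.2080) = 1.263
Css,max = 4.55 × 1.263 = 5.745 mcg/L
Css,min = Css,max × e^(−kτ) = 5.745 × 0.2080 ≈ 1.19 mcg/L

1.19 mcg/L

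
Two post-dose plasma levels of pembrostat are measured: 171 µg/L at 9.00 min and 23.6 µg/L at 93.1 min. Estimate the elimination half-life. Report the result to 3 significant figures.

29.4 minutes

k = ln(C₁/C₂) / (t₂ − t₁) = ln(171/23.6) / (93.1 − 9.00)
  = 1.980 / 84.10 = 0.02355 min⁻¹
t½ = ln 2 / k = ln 2 / 0.02355 ≈ 29.4 minutes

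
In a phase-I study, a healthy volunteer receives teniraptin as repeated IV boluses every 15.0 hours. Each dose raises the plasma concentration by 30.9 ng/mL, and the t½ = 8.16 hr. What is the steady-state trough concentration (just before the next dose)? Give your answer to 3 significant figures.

12.0 ng/mL

k = ln 2 / 8.16 = 0.08494 hr⁻¹
Fraction remaining after one interval: e^(−kτ) = e^(−0.08494 × 15.0) = 0.2797
R = 1 / (1 − 0.2797) = 1.388
Css,max = 30.9 × 1.388 = 42.90 ng/mL
Css,min = Css,max × e^(−kτ) = 42.90 × 0.2797 ≈ 12.0 ng/mL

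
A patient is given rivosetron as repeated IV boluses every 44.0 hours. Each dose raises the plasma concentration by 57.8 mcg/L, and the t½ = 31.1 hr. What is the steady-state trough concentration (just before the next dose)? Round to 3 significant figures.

k = ln 2 / 31.1 = 0.02229 hr⁻¹
Fraction remaining after one interval: e^(−kτ) = e^(−0.02229 × 44.0) = 0.3751
R = 1 / (1 − 0.3751) = 1.600
Css,max = 57.8 × 1.600 = 92.49 mcg/L
Css,min = Css,max × e^(−kτ) = 92.49 × 0.3751 ≈ 34.7 mcg/L

34.7 mcg/L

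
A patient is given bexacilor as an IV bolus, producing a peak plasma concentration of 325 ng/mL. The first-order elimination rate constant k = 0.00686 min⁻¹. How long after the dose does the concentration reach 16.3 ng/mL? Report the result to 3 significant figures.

C(t) = C₀ e^(−kt)  ⇒  t = ln(C₀/C) / k
t = ln(325/16.3) / 0.006860 = 2.993 / 0.006860 ≈ 436 minutes

436 minutes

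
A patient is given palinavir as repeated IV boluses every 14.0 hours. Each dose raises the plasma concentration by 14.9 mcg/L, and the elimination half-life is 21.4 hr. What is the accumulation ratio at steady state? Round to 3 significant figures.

2.74

k = ln 2 / 21.4 = 0.03239 hr⁻¹
Fraction remaining after one interval: e^(−kτ) = e^(−0.03239 × 14.0) = 0.6354
R = 1 / (1 − 0.6354) = 1 / 0.3646 ≈ 2.74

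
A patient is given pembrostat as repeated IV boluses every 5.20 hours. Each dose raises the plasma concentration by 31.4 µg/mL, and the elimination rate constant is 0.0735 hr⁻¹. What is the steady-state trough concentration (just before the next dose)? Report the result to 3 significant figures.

Fraction remaining after one interval: e^(−kτ) = e^(−0.07350 × 5.20) = 0.6824
R = 1 / (1 − 0.6824) = 3.148
Css,max = 31.4 × 3.148 = 98.85 µg/mL
Css,min = Css,max × e^(−kτ) = 98.85 × 0.6824 ≈ 67.5 µg/mL

67.5 µg/mL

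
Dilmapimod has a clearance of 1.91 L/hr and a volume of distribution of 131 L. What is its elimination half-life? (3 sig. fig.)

47.5 hours

k = CL / V = 1.91 / 131 = 0.01458 hr⁻¹
t½ = ln 2 / k = ln 2 / 0.01458 ≈ 47.5 hours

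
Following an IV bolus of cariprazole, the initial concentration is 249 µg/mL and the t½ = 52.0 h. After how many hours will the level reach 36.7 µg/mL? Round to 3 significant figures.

144 hours

k = ln 2 / 52.0 = 0.01333 h⁻¹
C(t) = C₀ e^(−kt)  ⇒  t = ln(C₀/C) / k
t = ln(249/36.7) / 0.01333 = 1.915 / 0.01333 ≈ 144 hours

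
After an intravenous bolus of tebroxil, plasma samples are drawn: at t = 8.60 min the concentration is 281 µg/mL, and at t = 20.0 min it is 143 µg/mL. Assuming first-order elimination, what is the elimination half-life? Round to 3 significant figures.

11.7 minutes

k = ln(C₁/C₂) / (t₂ − t₁) = ln(281/143) / (20.0 − 8.60)
  = 0.6755 / 11.40 = 0.05926 min⁻¹
t½ = ln 2 / k = ln 2 / 0.05926 ≈ 11.7 minutes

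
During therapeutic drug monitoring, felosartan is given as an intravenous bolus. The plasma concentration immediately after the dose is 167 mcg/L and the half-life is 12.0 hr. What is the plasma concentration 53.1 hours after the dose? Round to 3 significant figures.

k = ln 2 / 12.0 = 0.05776 hr⁻¹
C(t) = C₀ e^(−kt) = 167 × e^(−0.05776 × 53.1) = 167 × e^(−3.067) = 167 × 0.04655 ≈ 7.77 mcg/L

7.77 mcg/L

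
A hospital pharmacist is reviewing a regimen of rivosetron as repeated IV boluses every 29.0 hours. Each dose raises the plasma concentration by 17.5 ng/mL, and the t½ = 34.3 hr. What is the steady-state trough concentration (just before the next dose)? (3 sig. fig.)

22.0 ng/mL

k = ln 2 / 34.3 = 0.02021 hr⁻¹
Fraction remaining after one interval: e^(−kτ) = e^(−0.02021 × 29.0) = 0.5565
R = 1 / (1 − 0.5565) = 2.255
Css,max = 17.5 × 2.255 = 39.46 ng/mL
Css,min = Css,max × e^(−kτ) = 39.46 × 0.5565 ≈ 22.0 ng/mL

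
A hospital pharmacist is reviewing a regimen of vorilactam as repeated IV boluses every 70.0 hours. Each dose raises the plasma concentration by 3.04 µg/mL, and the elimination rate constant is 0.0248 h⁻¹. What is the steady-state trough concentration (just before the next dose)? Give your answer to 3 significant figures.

0.650 µg/mL

Fraction remaining after one interval: e^(−kτ) = e^(−0.02480 × 70.0) = 0.1762
R = 1 / (1 − 0.1762) = 1.214
Css,max = 3.04 × 1.214 = 3.690 µg/mL
Css,min = Css,max × e^(−kτ) = 3.690 × 0.1762 ≈ 0.650 µg/mL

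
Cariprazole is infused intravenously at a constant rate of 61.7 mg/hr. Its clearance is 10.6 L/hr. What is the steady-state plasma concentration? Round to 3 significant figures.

Css = infusion rate / CL = 61.7 / 10.6 ≈ 5.82 µg/mL

5.82 µg/mL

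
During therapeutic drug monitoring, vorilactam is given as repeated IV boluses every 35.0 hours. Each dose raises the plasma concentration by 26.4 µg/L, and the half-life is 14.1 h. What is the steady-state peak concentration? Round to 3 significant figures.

32.2 µg/L

k = ln 2 / 14.1 = 0.04916 h⁻¹
Fraction remaining after one interval: e^(−kτ) = e^(−0.04916 × 35.0) = 0.1790
R = 1 / (1 − 0.1790) = 1.218
Css,max = 26.4 × 1.218 ≈ 32.2 µg/L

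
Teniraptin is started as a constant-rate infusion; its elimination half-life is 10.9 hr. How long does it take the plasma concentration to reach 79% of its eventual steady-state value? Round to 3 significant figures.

24.5 hours

k = ln 2 / 10.9 = 0.06359 hr⁻¹
f = 1 − e^(−kt)  ⇒  t = −ln(1 − f) / k
t = −ln(1 − 0.79) / 0.06359 = 1.561 / 0.06359 ≈ 24.5 hours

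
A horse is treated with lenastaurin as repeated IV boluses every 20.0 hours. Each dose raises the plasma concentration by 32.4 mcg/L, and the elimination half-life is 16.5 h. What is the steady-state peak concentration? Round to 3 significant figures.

k = ln 2 / 16.5 = 0.04201 h⁻¹
Fraction remaining after one interval: e^(−kτ) = e^(−0.04201 × 20.0) = 0.4316
R = 1 / (1 − 0.4316) = 1.759
Css,max = 32.4 × 1.759 ≈ 57.0 mcg/L

57.0 mcg/L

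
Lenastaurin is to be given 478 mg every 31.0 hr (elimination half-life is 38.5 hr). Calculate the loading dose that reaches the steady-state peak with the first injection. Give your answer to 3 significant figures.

k = ln 2 / 38.5 = 0.01800 hr⁻¹
Accumulation ratio R = 1 / (1 − e^(−kτ)) = 1 / (1 − e^(−0.01800×31.0)) = 1 / (1 − 0.5723) = 2.338
Loading dose = maintenance dose × R = 478 × 2.338 ≈ 1120 mg

1120 mg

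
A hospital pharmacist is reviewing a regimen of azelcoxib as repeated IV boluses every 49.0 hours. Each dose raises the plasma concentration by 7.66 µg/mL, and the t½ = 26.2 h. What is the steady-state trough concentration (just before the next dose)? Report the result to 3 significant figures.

2.88 µg/mL

k = ln 2 / 26.2 = 0.02646 h⁻¹
Fraction remaining after one interval: e^(−kτ) = e^(−0.02646 × 49.0) = 0.2735
R = 1 / (1 − 0.2735) = 1.377
Css,max = 7.66 × 1.377 = 10.54 µg/mL
Css,min = Css,max × e^(−kτ) = 10.54 × 0.2735 ≈ 2.88 µg/mL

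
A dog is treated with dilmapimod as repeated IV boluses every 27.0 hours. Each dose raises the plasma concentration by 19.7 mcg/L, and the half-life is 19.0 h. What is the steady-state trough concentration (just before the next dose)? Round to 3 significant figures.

k = ln 2 / 19.0 = 0.03648 h⁻¹
Fraction remaining after one interval: e^(−kτ) = e^(−0.03648 × 27.0) = 0.3734
R = 1 / (1 − 0.3734) = 1.596
Css,max = 19.7 × 1.596 = 31.44 mcg/L
Css,min = Css,max × e^(−kτ) = 31.44 × 0.3734 ≈ 11.7 mcg/L

11.7 mcg/L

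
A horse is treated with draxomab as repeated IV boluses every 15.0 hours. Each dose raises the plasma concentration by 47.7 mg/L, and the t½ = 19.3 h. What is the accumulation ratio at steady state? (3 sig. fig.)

k = ln 2 / 19.3 = 0.03591 h⁻¹
Fraction remaining after one interval: e^(−kτ) = e^(−0.03591 × 15.0) = 0.5835
R = 1 / (1 − 0.5835) = 1 / 0.4165 ≈ 2.40

2.40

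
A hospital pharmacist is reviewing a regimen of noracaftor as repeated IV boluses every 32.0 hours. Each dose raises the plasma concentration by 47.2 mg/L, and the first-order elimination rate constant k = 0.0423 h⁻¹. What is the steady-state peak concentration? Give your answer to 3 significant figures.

63.6 mg/L

Fraction remaining after one interval: e^(−kτ) = e^(−0.04230 × 32.0) = 0.2583
R = 1 / (1 − 0.2583) = 1.348
Css,max = 47.2 × 1.348 ≈ 63.6 mg/L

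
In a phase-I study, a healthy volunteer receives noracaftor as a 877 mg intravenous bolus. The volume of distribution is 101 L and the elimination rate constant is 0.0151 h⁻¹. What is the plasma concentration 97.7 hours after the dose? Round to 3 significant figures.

1.99 µg/mL

C₀ = dose / V = 877 / 101 = 8.683 µg/mL
C(t) = C₀ e^(−kt) = 8.683 × e^(−0.01510 × 97.7) = 8.683 × e^(−1.475) = 8.683 × 0.2287 ≈ 1.99 µg/mL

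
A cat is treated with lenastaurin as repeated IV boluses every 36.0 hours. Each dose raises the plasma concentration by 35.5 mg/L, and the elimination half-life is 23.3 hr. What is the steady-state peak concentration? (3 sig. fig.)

54.0 mg/L

k = ln 2 / 23.3 = 0.02975 hr⁻¹
Fraction remaining after one interval: e^(−kτ) = e^(−0.02975 × 36.0) = 0.3427
R = 1 / (1 − 0.3427) = 1.521
Css,max = 35.5 × 1.521 ≈ 54.0 mg/L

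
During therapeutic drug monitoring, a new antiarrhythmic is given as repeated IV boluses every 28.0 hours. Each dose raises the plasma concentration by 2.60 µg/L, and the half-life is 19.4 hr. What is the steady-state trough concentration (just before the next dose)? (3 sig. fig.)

k = ln 2 / 19.4 = 0.03573 hr⁻¹
Fraction remaining after one interval: e^(−kτ) = e^(−0.03573 × 28.0) = 0.3677
R = 1 / (1 − 0.3677) = 1.582
Css,max = 2.60 × 1.582 = 4.112 µg/L
Css,min = Css,max × e^(−kτ) = 4.112 × 0.3677 ≈ 1.51 µg/L

1.51 µg/L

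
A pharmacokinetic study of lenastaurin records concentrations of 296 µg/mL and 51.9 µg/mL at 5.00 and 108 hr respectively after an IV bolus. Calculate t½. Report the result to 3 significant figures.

41.0 hours

k = ln(C₁/C₂) / (t₂ − t₁) = ln(296/51.9) / (108 − 5.00)
  = 1.741 / 103.0 = 0.01690 hr⁻¹
t½ = ln 2 / k = ln 2 / 0.01690 ≈ 41.0 hours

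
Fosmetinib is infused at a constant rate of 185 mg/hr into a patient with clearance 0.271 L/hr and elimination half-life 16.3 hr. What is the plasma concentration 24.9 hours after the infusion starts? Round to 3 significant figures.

Css = rate / CL = 185 / 0.271 = 682.7 mg/L
k = ln 2 / 16.3 = 0.04252 hr⁻¹
C(t) = Css (1 − e^(−kt)) = 682.7 × (1 − e^(−1.059)) = 682.7 × 0.6531 ≈ 446 mg/L

446 mg/L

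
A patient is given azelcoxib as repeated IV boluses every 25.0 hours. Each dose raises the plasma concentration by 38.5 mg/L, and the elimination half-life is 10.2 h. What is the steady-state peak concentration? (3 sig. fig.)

k = ln 2 / 10.2 = 0.06796 h⁻¹
Fraction remaining after one interval: e^(−kτ) = e^(−0.06796 × 25.0) = 0.1829
R = 1 / (1 − 0.1829) = 1.224
Css,max = 38.5 × 1.224 ≈ 47.1 mg/L

47.1 mg/L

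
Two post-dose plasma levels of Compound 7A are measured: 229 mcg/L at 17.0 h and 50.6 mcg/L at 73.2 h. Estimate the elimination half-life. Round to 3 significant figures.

k = ln(C₁/C₂) / (t₂ − t₁) = ln(229/50.6) / (73.2 − 17.0)
  = 1.510 / 56.20 = 0.02686 h⁻¹
t½ = ln 2 / k = ln 2 / 0.02686 ≈ 25.8 hours

25.8 hours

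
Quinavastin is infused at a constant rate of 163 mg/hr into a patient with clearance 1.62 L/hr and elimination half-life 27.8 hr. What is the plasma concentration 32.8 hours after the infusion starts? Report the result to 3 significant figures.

Css = rate / CL = 163 / 1.62 = 100.6 mg/L
k = ln 2 / 27.8 = 0.02493 hr⁻¹
C(t) = Css (1 − e^(−kt)) = 100.6 × (1 − e^(−0.8178)) = 100.6 × 0.5586 ≈ 56.2 mg/L

56.2 mg/L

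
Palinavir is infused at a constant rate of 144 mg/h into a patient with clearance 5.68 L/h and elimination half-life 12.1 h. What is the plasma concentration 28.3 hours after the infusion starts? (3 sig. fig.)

Css = rate / CL = 144 / 5.68 = 25.35 µg/mL
k = ln 2 / 12.1 = 0.05728 h⁻¹
C(t) = Css (1 − e^(−kt)) = 25.35 × (1 − e^(−1.621)) = 25.35 × 0.8023 ≈ 20.3 µg/mL

20.3 µg/mL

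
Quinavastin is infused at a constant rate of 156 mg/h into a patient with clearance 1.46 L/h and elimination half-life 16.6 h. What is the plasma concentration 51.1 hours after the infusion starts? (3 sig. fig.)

Css = rate / CL = 156 / 1.46 = 106.8 mg/L
k = ln 2 / 16.6 = 0.04176 h⁻¹
C(t) = Css (1 − e^(−kt)) = 106.8 × (1 − e^(−2.134)) = 106.8 × 0.8816 ≈ 94.2 mg/L

94.2 mg/L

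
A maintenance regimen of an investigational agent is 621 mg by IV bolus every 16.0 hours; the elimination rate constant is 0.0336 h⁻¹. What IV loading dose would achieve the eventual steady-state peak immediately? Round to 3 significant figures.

Accumulation ratio R = 1 / (1 − e^(−kτ)) = 1 / (1 − e^(−0.03360×16.0)) = 1 / (1 − 0.5841) = 2.405
Loading dose = maintenance dose × R = 621 × 2.405 ≈ 1490 mg

1490 mg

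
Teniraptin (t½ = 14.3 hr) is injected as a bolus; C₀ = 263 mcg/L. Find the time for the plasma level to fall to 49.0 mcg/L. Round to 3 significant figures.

34.7 hours

k = ln 2 / 14.3 = 0.04847 hr⁻¹
C(t) = C₀ e^(−kt)  ⇒  t = ln(C₀/C) / k
t = ln(263/49.0) / 0.04847 = 1.680 / 0.04847 ≈ 34.7 hours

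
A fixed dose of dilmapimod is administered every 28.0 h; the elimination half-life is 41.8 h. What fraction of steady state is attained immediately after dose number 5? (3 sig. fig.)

k = ln 2 / 41.8 = 0.01658 h⁻¹
f_n = 1 − e^(−nkτ) = 1 − e^(−5 × 0.01658 × 28.0) = 1 − e^(−2.322) = 1 − 0.09812 ≈ 0.902

0.902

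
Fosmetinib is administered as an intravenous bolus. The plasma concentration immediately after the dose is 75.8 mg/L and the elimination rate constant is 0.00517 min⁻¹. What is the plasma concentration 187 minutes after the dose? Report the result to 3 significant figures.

C(t) = C₀ e^(−kt) = 75.8 × e^(−0.005170 × 187) = 75.8 × e^(−0.9668) = 75.8 × 0.3803 ≈ 28.8 mg/L

28.8 mg/L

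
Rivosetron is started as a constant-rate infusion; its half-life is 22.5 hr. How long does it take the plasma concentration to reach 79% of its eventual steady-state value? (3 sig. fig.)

50.7 hours

k = ln 2 / 22.5 = 0.03081 hr⁻¹
f = 1 − e^(−kt)  ⇒  t = −ln(1 − f) / k
t = −ln(1 − 0.79) / 0.03081 = 1.561 / 0.03081 ≈ 50.7 hours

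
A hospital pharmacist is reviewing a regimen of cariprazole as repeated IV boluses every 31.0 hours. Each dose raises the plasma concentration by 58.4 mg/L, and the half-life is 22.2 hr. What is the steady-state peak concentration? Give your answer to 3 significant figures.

k = ln 2 / 22.2 = 0.03122 hr⁻¹
Fraction remaining after one interval: e^(−kτ) = e^(−0.03122 × 31.0) = 0.3799
R = 1 / (1 − 0.3799) = 1.613
Css,max = 58.4 × 1.613 ≈ 94.2 mg/L

94.2 mg/L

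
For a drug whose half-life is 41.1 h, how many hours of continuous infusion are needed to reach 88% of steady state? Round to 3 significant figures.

k = ln 2 / 41.1 = 0.01686 h⁻¹
f = 1 − e^(−kt)  ⇒  t = −ln(1 − f) / k
t = −ln(1 − 0.88) / 0.01686 = 2.120 / 0.01686 ≈ 126 hours

126 hours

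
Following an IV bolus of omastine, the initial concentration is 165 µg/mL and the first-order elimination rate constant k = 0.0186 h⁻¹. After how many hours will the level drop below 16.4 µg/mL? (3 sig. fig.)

124 hours

C(t) = C₀ e^(−kt)  ⇒  t = ln(C₀/C) / k
t = ln(165/16.4) / 0.01860 = 2.309 / 0.01860 ≈ 124 hours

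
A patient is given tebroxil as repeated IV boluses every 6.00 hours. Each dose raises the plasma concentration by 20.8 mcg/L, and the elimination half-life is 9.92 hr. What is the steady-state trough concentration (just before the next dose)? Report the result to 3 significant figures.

39.9 mcg/L

k = ln 2 / 9.92 = 0.06987 hr⁻¹
Fraction remaining after one interval: e^(−kτ) = e^(−0.06987 × 6.00) = 0.6575
R = 1 / (1 − 0.6575) = 2.920
Css,max = 20.8 × 2.920 = 60.74 mcg/L
Css,min = Css,max × e^(−kτ) = 60.74 × 0.6575 ≈ 39.9 mcg/L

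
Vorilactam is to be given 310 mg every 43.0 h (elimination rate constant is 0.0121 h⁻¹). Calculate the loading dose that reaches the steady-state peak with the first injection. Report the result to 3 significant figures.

764 mg

Accumulation ratio R = 1 / (1 − e^(−kτ)) = 1 / (1 − e^(−0.01210×43.0)) = 1 / (1 − 0.5943) = 2.465
Loading dose = maintenance dose × R = 310 × 2.465 ≈ 764 mg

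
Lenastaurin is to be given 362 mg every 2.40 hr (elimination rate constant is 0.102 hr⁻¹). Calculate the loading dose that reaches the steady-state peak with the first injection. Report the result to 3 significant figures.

1670 mg

Accumulation ratio R = 1 / (1 − e^(−kτ)) = 1 / (1 − e^(−0.1020×2.40)) = 1 / (1 − 0.7829) = 4.605
Loading dose = maintenance dose × R = 362 × 4.605 ≈ 1670 mg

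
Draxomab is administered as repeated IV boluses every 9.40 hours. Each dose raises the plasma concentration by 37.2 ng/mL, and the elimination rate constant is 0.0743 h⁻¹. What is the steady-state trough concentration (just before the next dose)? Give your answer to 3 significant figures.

Fraction remaining after one interval: e^(−kτ) = e^(−0.07430 × 9.40) = 0.4974
R = 1 / (1 − 0.4974) = 1.990
Css,max = 37.2 × 1.990 = 74.01 ng/mL
Css,min = Css,max × e^(−kτ) = 74.01 × 0.4974 ≈ 36.8 ng/mL

36.8 ng/mL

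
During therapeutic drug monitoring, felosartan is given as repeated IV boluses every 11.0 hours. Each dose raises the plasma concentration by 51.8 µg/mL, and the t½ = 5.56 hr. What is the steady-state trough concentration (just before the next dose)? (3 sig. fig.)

k = ln 2 / 5.56 = 0.1247 hr⁻¹
Fraction remaining after one interval: e^(−kτ) = e^(−0.1247 × 11.0) = 0.2538
R = 1 / (1 − 0.2538) = 1.340
Css,max = 51.8 × 1.340 = 69.42 µg/mL
Css,min = Css,max × e^(−kτ) = 69.42 × 0.2538 ≈ 17.6 µg/mL

17.6 µg/mL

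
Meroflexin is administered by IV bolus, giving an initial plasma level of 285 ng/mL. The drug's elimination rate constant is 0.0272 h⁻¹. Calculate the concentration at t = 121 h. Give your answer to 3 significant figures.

C(t) = C₀ e^(−kt) = 285 × e^(−0.02720 × 121) = 285 × e^(−3.291) = 285 × 0.03721 ≈ 10.6 ng/mL

10.6 ng/mL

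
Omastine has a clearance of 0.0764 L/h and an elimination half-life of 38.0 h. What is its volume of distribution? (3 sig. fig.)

4.19 L

k = ln 2 / t½ = ln 2 / 38.0 = 0.01824 h⁻¹
V = CL / k = 0.0764 / 0.01824 ≈ 4.19 L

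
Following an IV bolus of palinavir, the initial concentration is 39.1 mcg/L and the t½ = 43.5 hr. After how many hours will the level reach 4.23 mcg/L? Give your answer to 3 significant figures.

140 hours

k = ln 2 / 43.5 = 0.01593 hr⁻¹
C(t) = C₀ e^(−kt)  ⇒  t = ln(C₀/C) / k
t = ln(39.1/4.23) / 0.01593 = 2.224 / 0.01593 ≈ 140 hours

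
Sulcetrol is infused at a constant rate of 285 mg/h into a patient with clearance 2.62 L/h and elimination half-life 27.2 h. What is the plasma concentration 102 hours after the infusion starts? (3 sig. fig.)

101 µg/mL

Css = rate / CL = 285 / 2.62 = 108.8 µg/mL
k = ln 2 / 27.2 = 0.02548 h⁻¹
C(t) = Css (1 − e^(−kt)) = 108.8 × (1 − e^(−2.599)) = 108.8 × 0.9257 ≈ 101 µg/mL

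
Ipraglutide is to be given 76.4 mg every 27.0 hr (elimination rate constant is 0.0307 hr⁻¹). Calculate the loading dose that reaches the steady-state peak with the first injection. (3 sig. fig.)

Accumulation ratio R = 1 / (1 − e^(−kτ)) = 1 / (1 − e^(−0.03070×27.0)) = 1 / (1 − 0.4365) = 1.775
Loading dose = maintenance dose × R = 76.4 × 1.775 ≈ 136 mg

136 mg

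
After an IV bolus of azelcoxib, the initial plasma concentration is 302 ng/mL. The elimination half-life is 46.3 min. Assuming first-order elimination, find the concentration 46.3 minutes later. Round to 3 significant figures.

151 ng/mL

k = ln 2 / 46.3 = 0.01497 min⁻¹
46.3 min is 1.000 half-lives, so C = 302 × (1/2)^1.000 = 302 × 0.5000 ≈ 151 ng/mL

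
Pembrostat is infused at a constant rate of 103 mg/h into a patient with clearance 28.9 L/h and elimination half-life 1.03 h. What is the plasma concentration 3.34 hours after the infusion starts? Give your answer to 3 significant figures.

Css = rate / CL = 103 / 28.9 = 3.564 µg/mL
k = ln 2 / 1.03 = 0.6730 h⁻¹
C(t) = Css (1 − e^(−kt)) = 3.564 × (1 − e^(−2.248)) = 3.564 × 0.8944 ≈ 3.19 µg/mL

3.19 µg/mL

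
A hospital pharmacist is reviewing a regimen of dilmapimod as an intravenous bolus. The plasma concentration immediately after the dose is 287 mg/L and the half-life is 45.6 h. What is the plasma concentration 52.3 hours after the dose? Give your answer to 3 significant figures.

130 mg/L

k = ln 2 / 45.6 = 0.01520 h⁻¹
C(t) = C₀ e^(−kt) = 287 × e^(−0.01520 × 52.3) = 287 × e^(−0.7950) = 287 × 0.4516 ≈ 130 mg/L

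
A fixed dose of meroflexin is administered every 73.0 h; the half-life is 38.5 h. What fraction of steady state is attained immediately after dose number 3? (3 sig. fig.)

k = ln 2 / 38.5 = 0.01800 h⁻¹
f_n = 1 − e^(−nkτ) = 1 − e^(−3 × 0.01800 × 73.0) = 1 − e^(−3.943) = 1 − 0.01939 ≈ 0.981

0.981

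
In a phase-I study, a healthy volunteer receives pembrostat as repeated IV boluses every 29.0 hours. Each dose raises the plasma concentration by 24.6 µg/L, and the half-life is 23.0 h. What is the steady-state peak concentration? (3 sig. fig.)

k = ln 2 / 23.0 = 0.03014 h⁻¹
Fraction remaining after one interval: e^(−kτ) = e^(−0.03014 × 29.0) = 0.4173
R = 1 / (1 − 0.4173) = 1.716
Css,max = 24.6 × 1.716 ≈ 42.2 µg/L

42.2 µg/L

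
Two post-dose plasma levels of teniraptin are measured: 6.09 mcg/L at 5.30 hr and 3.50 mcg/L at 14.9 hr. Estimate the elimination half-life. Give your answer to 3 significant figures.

12.0 hours

k = ln(C₁/C₂) / (t₂ − t₁) = ln(6.09/3.50) / (14.9 − 5.30)
  = 0.5539 / 9.600 = 0.05770 hr⁻¹
t½ = ln 2 / k = ln 2 / 0.05770 ≈ 12.0 hours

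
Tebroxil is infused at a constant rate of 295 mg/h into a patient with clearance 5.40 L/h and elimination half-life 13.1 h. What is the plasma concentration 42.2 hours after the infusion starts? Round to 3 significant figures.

Css = rate / CL = 295 / 5.40 = 54.63 mg/L
k = ln 2 / 13.1 = 0.05291 h⁻¹
C(t) = Css (1 − e^(−kt)) = 54.63 × (1 − e^(−2.233)) = 54.63 × 0.8928 ≈ 48.8 mg/L

48.8 mg/L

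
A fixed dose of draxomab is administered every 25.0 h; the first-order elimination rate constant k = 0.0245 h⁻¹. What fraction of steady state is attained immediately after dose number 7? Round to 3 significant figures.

0.986

f_n = 1 − e^(−nkτ) = 1 − e^(−7 × 0.02450 × 25.0) = 1 − e^(−4.288) = 1 − 0.01374 ≈ 0.986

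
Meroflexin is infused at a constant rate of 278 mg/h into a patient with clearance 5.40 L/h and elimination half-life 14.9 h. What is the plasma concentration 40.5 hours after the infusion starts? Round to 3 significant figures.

Css = rate / CL = 278 / 5.40 = 51.48 mg/L
k = ln 2 / 14.9 = 0.04652 h⁻¹
C(t) = Css (1 − e^(−kt)) = 51.48 × (1 − e^(−1.884)) = 51.48 × 0.8480 ≈ 43.7 mg/L

43.7 mg/L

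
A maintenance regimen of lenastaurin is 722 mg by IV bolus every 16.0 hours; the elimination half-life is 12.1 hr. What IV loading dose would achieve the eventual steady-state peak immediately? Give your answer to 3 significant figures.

k = ln 2 / 12.1 = 0.05728 hr⁻¹
Accumulation ratio R = 1 / (1 − e^(−kτ)) = 1 / (1 − e^(−0.05728×16.0)) = 1 / (1 − 0.3999) = 1.666
Loading dose = maintenance dose × R = 722 × 1.666 ≈ 1200 mg

1200 mg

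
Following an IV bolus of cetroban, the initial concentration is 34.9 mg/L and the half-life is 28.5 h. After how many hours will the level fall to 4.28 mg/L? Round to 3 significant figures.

k = ln 2 / 28.5 = 0.02432 h⁻¹
C(t) = C₀ e^(−kt)  ⇒  t = ln(C₀/C) / k
t = ln(34.9/4.28) / 0.02432 = 2.099 / 0.02432 ≈ 86.3 hours

86.3 hours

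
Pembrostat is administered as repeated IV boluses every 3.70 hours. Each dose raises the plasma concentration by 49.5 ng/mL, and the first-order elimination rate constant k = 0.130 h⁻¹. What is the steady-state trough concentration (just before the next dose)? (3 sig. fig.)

Fraction remaining after one interval: e^(−kτ) = e^(−0.1300 × 3.70) = 0.6182
R = 1 / (1 − 0.6182) = 2.619
Css,max = 49.5 × 2.619 = 129.6 ng/mL
Css,min = Css,max × e^(−kτ) = 129.6 × 0.6182 ≈ 80.1 ng/mL

80.1 ng/mL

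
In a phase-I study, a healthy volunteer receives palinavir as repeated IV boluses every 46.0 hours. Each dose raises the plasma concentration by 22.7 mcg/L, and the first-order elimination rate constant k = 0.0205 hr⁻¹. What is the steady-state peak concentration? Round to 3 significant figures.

37.2 mcg/L

Fraction remaining after one interval: e^(−kτ) = e^(−0.02050 × 46.0) = 0.3895
R = 1 / (1 − 0.3895) = 1.638
Css,max = 22.7 × 1.638 ≈ 37.2 mcg/L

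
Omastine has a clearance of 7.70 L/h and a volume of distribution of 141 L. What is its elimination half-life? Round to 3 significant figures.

k = CL / V = 7.70 / 141 = 0.05461 h⁻¹
t½ = ln 2 / k = ln 2 / 0.05461 ≈ 12.7 hours

12.7 hours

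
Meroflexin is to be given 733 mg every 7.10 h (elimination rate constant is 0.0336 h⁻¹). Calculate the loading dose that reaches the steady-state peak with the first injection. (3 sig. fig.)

3450 mg

Accumulation ratio R = 1 / (1 − e^(−kτ)) = 1 / (1 − e^(−0.03360×7.10)) = 1 / (1 − 0.7878) = 4.712
Loading dose = maintenance dose × R = 733 × 4.712 ≈ 3450 mg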